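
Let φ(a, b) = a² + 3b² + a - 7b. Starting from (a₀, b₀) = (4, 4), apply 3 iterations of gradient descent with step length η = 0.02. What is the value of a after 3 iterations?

3.481312

∇φ = (2a + 1, 6b - 7)
Step 1: at (4, 4), ∇φ = (9, 17) → (4, 4) − 0.02·(9, 17) = (3.82, 3.66)
Step 2: at (3.82, 3.66), ∇φ = (8.64, 14.96) → (3.82, 3.66) − 0.02·(8.64, 14.96) = (3.6472, 3.3608)
Step 3: at (3.6472, 3.3608), ∇φ = (8.2944, 13.1648) → (3.6472, 3.3608) − 0.02·(8.2944, 13.1648) = (3.481312, 3.097504)
a = 3.481312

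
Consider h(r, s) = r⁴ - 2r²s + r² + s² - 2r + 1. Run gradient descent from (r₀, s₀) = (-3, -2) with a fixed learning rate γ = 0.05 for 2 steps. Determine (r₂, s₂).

(-9.82, 0.79)

∇h = (4r³ - 4rs + 2r - 2, -2r² + 2s)
Step 1: at (-3, -2), ∇h = (-140, -22) → (-3, -2) − 0.05·(-140, -22) = (4, -0.9)
Step 2: at (4, -0.9), ∇h = (276.4, -33.8) → (4, -0.9) − 0.05·(276.4, -33.8) = (-9.82, 0.79)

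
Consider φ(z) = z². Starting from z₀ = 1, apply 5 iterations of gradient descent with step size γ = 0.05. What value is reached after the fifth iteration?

0.59049

φ′(z) = 2z
z₁ = 1 − 0.05·2 = 0.9
z₂ = 0.9 − 0.05·1.8 = 0.81
z₃ = 0.81 − 0.05·1.62 = 0.729
z₄ = 0.729 − 0.05·1.458 = 0.6561
z₅ = 0.6561 − 0.05·1.3122 = 0.59049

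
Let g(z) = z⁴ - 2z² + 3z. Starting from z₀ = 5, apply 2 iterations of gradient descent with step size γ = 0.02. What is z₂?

3.00277568

g′(z) = 4z³ - 4z + 3
z₁ = 5 − 0.02·483 = -4.66
z₂ = -4.66 − 0.02·(-383.138784) = 3.00277568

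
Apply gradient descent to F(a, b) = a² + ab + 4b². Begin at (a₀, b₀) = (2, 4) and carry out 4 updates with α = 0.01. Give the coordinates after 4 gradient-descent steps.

∇F = (2a + b, a + 8b)
Step 1: at (2, 4), ∇F = (8, 34) → (2, 4) − 0.01·(8, 34) = (1.92, 3.66)
Step 2: at (1.92, 3.66), ∇F = (7.5, 31.2) → (1.92, 3.66) − 0.01·(7.5, 31.2) = (1.845, 3.348)
Step 3: at (1.845, 3.348), ∇F = (7.038, 28.629) → (1.845, 3.348) − 0.01·(7.038, 28.629) = (1.77462, 3.06171)
Step 4: at (1.77462, 3.06171), ∇F = (6.61095, 26.2683) → (1.77462, 3.06171) − 0.01·(6.61095, 26.2683) = (1.7085105, 2.799027)

(1.7085105, 2.799027)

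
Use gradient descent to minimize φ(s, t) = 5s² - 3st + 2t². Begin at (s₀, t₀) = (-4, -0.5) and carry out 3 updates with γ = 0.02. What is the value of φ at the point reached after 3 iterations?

18.868341572368

∇φ = (10s - 3t, -3s + 4t)
(s₁, t₁) = (-4, -0.5) − 0.02·(-38.5, 10) = (-3.23, -0.7)
(s₂, t₂) = (-3.23, -0.7) − 0.02·(-30.2, 6.89) = (-2.626, -0.8378)
(s₃, t₃) = (-2.626, -0.8378) − 0.02·(-23.7466, 4.5268) = (-2.151068, -0.928336)
φ(-2.151068, -0.928336) = 18.868341572368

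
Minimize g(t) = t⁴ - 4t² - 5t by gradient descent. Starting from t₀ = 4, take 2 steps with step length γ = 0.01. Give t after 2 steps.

g′(t) = 4t³ - 8t - 5
t₁ = 4 − 0.01·219 = 1.81
t₂ = 1.81 − 0.01·4.238964 = 1.76761036

1.76761036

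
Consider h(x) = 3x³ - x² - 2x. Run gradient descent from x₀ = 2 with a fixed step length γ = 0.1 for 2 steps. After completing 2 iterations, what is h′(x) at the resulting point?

34.29

h′(x) = 9x² - 2x - 2
Step 1: h′(2) = 30; x₁ = 2 − 0.1·30 = -1
Step 2: h′(-1) = 9; x₂ = -1 − 0.1·9 = -1.9
h′(x) at (-1.9) = 34.29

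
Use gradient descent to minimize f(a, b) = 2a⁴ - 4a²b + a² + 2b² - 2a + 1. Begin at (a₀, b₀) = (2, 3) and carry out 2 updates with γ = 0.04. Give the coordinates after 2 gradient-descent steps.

(1.88084736, 2.916544)

∇f = (8a³ - 8ab + 2a - 2, -4a² + 4b)
Step 1: at (2, 3), ∇f = (18, -4) → (2, 3) − 0.04·(18, -4) = (1.28, 3.16)
Step 2: at (1.28, 3.16), ∇f = (-15.021184, 6.0864) → (1.28, 3.16) − 0.04·(-15.021184, 6.0864) = (1.88084736, 2.916544)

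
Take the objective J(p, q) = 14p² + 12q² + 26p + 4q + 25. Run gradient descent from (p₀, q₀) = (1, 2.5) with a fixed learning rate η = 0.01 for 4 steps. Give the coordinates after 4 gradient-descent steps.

∇J = (28p + 26, 24q + 4)
(p₁, q₁) = (1, 2.5) − 0.01·(54, 64) = (0.46, 1.86)
(p₂, q₂) = (0.46, 1.86) − 0.01·(38.88, 48.64) = (0.0712, 1.3736)
(p₃, q₃) = (0.0712, 1.3736) − 0.01·(27.9936, 36.9664) = (-0.208736, 1.003936)
(p₄, q₄) = (-0.208736, 1.003936) − 0.01·(20.155392, 28.094464) = (-0.41028992, 0.72299136)

(-0.41028992, 0.72299136)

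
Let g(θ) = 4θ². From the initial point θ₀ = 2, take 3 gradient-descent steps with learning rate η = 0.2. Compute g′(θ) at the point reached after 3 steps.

g′(θ) = 8θ
θ₁ = 2 − 0.2·16 = -1.2
θ₂ = -1.2 − 0.2·(-9.6) = 0.72
θ₃ = 0.72 − 0.2·5.76 = -0.432
g′(θ) at (-0.432) = -3.456

-3.456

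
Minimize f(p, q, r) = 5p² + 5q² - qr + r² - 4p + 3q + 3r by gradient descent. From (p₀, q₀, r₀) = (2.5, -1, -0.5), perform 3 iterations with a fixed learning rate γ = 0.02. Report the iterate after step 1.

∇f = (10p - 4, 10q - r + 3, -q + 2r + 3)
(p₁, q₁, r₁) = (2.5, -1, -0.5) − 0.02·(21, -6.5, 3) = (2.08, -0.87, -0.56)

(2.08, -0.87, -0.56)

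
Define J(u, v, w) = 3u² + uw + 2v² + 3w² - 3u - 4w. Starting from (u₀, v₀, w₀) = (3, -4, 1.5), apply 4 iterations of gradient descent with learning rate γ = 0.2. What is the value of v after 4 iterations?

∇J = (6u + w - 3, 4v, u + 6w - 4)
Step 1: at (3, -4, 1.5), ∇J = (16.5, -16, 8) → (3, -4, 1.5) − 0.2·(16.5, -16, 8) = (-0.3, -0.8, -0.1)
Step 2: at (-0.3, -0.8, -0.1), ∇J = (-4.9, -3.2, -4.9) → (-0.3, -0.8, -0.1) − 0.2·(-4.9, -3.2, -4.9) = (0.68, -0.16, 0.88)
Step 3: at (0.68, -0.16, 0.88), ∇J = (1.96, -0.64, 1.96) → (0.68, -0.16, 0.88) − 0.2·(1.96, -0.64, 1.96) = (0.288, -0.032, 0.488)
Step 4: at (0.288, -0.032, 0.488), ∇J = (-0.784, -0.128, -0.784) → (0.288, -0.032, 0.488) − 0.2·(-0.784, -0.128, -0.784) = (0.4448, -0.0064, 0.6448)
v = -0.0064

-0.0064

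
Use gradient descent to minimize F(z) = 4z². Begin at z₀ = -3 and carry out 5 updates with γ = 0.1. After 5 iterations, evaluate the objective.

0.0000036864

F′(z) = 8z
z₁ = -3 − 0.1·(-24) = -0.6
z₂ = -0.6 − 0.1·(-4.8) = -0.12
z₃ = -0.12 − 0.1·(-0.96) = -0.024
z₄ = -0.024 − 0.1·(-0.192) = -0.0048
z₅ = -0.0048 − 0.1·(-0.0384) = -0.00096
F(-0.00096) = 0.0000036864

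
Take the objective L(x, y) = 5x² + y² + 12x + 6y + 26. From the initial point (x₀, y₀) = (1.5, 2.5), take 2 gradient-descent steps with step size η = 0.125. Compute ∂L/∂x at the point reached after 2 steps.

1.6875

∇L = (10x + 12, 2y + 6)
Step 1: at (1.5, 2.5), ∇L = (27, 11) → (1.5, 2.5) − 0.125·(27, 11) = (-1.875, 1.125)
Step 2: at (-1.875, 1.125), ∇L = (-6.75, 8.25) → (-1.875, 1.125) − 0.125·(-6.75, 8.25) = (-1.03125, 0.09375)
∂L/∂x at (-1.03125, 0.09375) = 1.6875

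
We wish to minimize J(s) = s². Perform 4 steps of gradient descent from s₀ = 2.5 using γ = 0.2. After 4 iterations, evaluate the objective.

J′(s) = 2s
Step 1: J′(2.5) = 5; s₁ = 2.5 − 0.2·5 = 1.5
Step 2: J′(1.5) = 3; s₂ = 1.5 − 0.2·3 = 0.9
Step 3: J′(0.9) = 1.8; s₃ = 0.9 − 0.2·1.8 = 0.54
Step 4: J′(0.54) = 1.08; s₄ = 0.54 − 0.2·1.08 = 0.324
J(0.324) = 0.104976

0.104976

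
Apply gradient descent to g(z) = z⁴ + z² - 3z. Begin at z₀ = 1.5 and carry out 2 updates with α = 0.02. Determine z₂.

1.09193064

g′(z) = 4z³ + 2z - 3
z₁ = 1.5 − 0.02·13.5 = 1.23
z₂ = 1.23 − 0.02·6.903468 = 1.09193064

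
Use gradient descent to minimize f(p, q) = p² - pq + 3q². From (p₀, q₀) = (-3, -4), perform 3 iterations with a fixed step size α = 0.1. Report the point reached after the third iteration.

(-2.048, -0.659)

∇f = (2p - q, -p + 6q)
Step 1: at (-3, -4), ∇f = (-2, -21) → (-3, -4) − 0.1·(-2, -21) = (-2.8, -1.9)
Step 2: at (-2.8, -1.9), ∇f = (-3.7, -8.6) → (-2.8, -1.9) − 0.1·(-3.7, -8.6) = (-2.43, -1.04)
Step 3: at (-2.43, -1.04), ∇f = (-3.82, -3.81) → (-2.43, -1.04) − 0.1·(-3.82, -3.81) = (-2.048, -0.659)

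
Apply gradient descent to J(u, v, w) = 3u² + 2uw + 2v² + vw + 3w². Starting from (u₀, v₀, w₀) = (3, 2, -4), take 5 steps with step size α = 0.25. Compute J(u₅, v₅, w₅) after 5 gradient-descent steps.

1.3582763671875

∇J = (6u + 2w, 4v + w, 2u + v + 6w)
(u₁, v₁, w₁) = (3, 2, -4) − 0.25·(10, 4, -16) = (0.5, 1, 0)
(u₂, v₂, w₂) = (0.5, 1, 0) − 0.25·(3, 4, 2) = (-0.25, 0, -0.5)
(u₃, v₃, w₃) = (-0.25, 0, -0.5) − 0.25·(-2.5, -0.5, -3.5) = (0.375, 0.125, 0.375)
(u₄, v₄, w₄) = (0.375, 0.125, 0.375) − 0.25·(3, 0.875, 3.125) = (-0.375, -0.09375, -0.40625)
(u₅, v₅, w₅) = (-0.375, -0.09375, -0.40625) − 0.25·(-3.0625, -0.78125, -3.28125) = (0.390625, 0.1015625, 0.4140625)
J(0.390625, 0.1015625, 0.4140625) = 1.3582763671875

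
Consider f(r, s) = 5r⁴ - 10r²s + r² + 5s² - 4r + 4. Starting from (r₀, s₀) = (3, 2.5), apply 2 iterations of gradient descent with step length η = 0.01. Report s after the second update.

2.91964

∇f = (20r³ - 20rs + 2r - 4, -10r² + 10s)
Step 1: at (3, 2.5), ∇f = (392, -65) → (3, 2.5) − 0.01·(392, -65) = (-0.92, 3.15)
Step 2: at (-0.92, 3.15), ∇f = (36.54624, 23.036) → (-0.92, 3.15) − 0.01·(36.54624, 23.036) = (-1.2854624, 2.91964)
s = 2.91964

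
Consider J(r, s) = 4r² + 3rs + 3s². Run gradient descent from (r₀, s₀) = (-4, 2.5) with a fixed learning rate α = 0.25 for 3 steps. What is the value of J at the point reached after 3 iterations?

215.995849609375

∇J = (8r + 3s, 3r + 6s)
Step 1: at (-4, 2.5), ∇J = (-24.5, 3) → (-4, 2.5) − 0.25·(-24.5, 3) = (2.125, 1.75)
Step 2: at (2.125, 1.75), ∇J = (22.25, 16.875) → (2.125, 1.75) − 0.25·(22.25, 16.875) = (-3.4375, -2.46875)
Step 3: at (-3.4375, -2.46875), ∇J = (-34.90625, -25.125) → (-3.4375, -2.46875) − 0.25·(-34.90625, -25.125) = (5.2890625, 3.8125)
J(5.2890625, 3.8125) = 215.995849609375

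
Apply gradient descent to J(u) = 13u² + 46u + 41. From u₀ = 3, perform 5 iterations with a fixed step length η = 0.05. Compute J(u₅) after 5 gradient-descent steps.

0.3094383412

J′(u) = 26u + 46
u₁ = 3 − 0.05·124 = -3.2
u₂ = -3.2 − 0.05·(-37.2) = -1.34
u₃ = -1.34 − 0.05·11.16 = -1.898
u₄ = -1.898 − 0.05·(-3.348) = -1.7306
u₅ = -1.7306 − 0.05·1.0044 = -1.78082
J(-1.78082) = 0.3094383412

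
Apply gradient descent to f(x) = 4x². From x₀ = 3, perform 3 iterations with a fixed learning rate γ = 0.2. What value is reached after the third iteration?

-0.648

f′(x) = 8x
x₁ = 3 − 0.2·24 = -1.8
x₂ = -1.8 − 0.2·(-14.4) = 1.08
x₃ = 1.08 − 0.2·8.64 = -0.648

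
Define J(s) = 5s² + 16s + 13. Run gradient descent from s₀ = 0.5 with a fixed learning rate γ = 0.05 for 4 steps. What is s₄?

-1.46875

J′(s) = 10s + 16
Step 1: J′(0.5) = 21; s₁ = 0.5 − 0.05·21 = -0.55
Step 2: J′(-0.55) = 10.5; s₂ = -0.55 − 0.05·10.5 = -1.075
Step 3: J′(-1.075) = 5.25; s₃ = -1.075 − 0.05·5.25 = -1.3375
Step 4: J′(-1.3375) = 2.625; s₄ = -1.3375 − 0.05·2.625 = -1.46875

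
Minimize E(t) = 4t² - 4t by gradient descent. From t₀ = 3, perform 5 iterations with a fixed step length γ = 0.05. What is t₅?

E′(t) = 8t - 4
t₁ = 3 − 0.05·20 = 2
t₂ = 2 − 0.05·12 = 1.4
t₃ = 1.4 − 0.05·7.2 = 1.04
t₄ = 1.04 − 0.05·4.32 = 0.824
t₅ = 0.824 − 0.05·2.592 = 0.6944

0.6944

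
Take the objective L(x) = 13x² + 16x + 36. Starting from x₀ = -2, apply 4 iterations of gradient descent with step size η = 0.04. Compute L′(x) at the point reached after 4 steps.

L′(x) = 26x + 16
Step 1: L′(-2) = -36; x₁ = -2 − 0.04·(-36) = -0.56
Step 2: L′(-0.56) = 1.44; x₂ = -0.56 − 0.04·1.44 = -0.6176
Step 3: L′(-0.6176) = -0.0576; x₃ = -0.6176 − 0.04·(-0.0576) = -0.615296
Step 4: L′(-0.615296) = 0.002304; x₄ = -0.615296 − 0.04·0.002304 = -0.61538816
L′(x) at (-0.61538816) = -0.00009216

-0.00009216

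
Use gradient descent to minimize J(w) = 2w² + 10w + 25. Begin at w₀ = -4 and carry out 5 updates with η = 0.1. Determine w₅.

-2.61664

J′(w) = 4w + 10
w₁ = -4 − 0.1·(-6) = -3.4
w₂ = -3.4 − 0.1·(-3.6) = -3.04
w₃ = -3.04 − 0.1·(-2.16) = -2.824
w₄ = -2.824 − 0.1·(-1.296) = -2.6944
w₅ = -2.6944 − 0.1·(-0.7776) = -2.61664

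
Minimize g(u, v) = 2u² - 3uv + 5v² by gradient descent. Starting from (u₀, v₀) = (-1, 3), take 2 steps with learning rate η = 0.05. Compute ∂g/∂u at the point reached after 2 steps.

-2.1775

∇g = (4u - 3v, -3u + 10v)
Step 1: at (-1, 3), ∇g = (-13, 33) → (-1, 3) − 0.05·(-13, 33) = (-0.35, 1.35)
Step 2: at (-0.35, 1.35), ∇g = (-5.45, 14.55) → (-0.35, 1.35) − 0.05·(-5.45, 14.55) = (-0.0775, 0.6225)
∂g/∂u at (-0.0775, 0.6225) = -2.1775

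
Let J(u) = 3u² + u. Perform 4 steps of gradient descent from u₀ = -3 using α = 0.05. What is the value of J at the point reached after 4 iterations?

J′(u) = 6u + 1
u₁ = -3 − 0.05·(-17) = -2.15
u₂ = -2.15 − 0.05·(-11.9) = -1.555
u₃ = -1.555 − 0.05·(-8.33) = -1.1385
u₄ = -1.1385 − 0.05·(-5.831) = -0.84695
J(-0.84695) = 1.3050229075

1.3050229075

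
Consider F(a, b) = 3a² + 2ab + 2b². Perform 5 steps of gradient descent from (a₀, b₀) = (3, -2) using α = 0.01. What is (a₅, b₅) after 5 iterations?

∇F = (6a + 2b, 2a + 4b)
(a₁, b₁) = (3, -2) − 0.01·(14, -2) = (2.86, -1.98)
(a₂, b₂) = (2.86, -1.98) − 0.01·(13.2, -2.2) = (2.728, -1.958)
(a₃, b₃) = (2.728, -1.958) − 0.01·(12.452, -2.376) = (2.60348, -1.93424)
(a₄, b₄) = (2.60348, -1.93424) − 0.01·(11.7524, -2.53) = (2.485956, -1.90894)
(a₅, b₅) = (2.485956, -1.90894) − 0.01·(11.097856, -2.663848) = (2.37497744, -1.88230152)

(2.37497744, -1.88230152)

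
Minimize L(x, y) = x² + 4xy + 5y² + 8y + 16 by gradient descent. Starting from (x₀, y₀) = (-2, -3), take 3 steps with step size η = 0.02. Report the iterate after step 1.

(-1.68, -2.4)

∇L = (2x + 4y, 4x + 10y + 8)
(x₁, y₁) = (-2, -3) − 0.02·(-16, -30) = (-1.68, -2.4)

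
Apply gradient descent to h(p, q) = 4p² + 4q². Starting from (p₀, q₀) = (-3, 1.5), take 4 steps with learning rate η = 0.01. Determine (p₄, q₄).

(-2.14917888, 1.07458944)

∇h = (8p, 8q)
(p₁, q₁) = (-3, 1.5) − 0.01·(-24, 12) = (-2.76, 1.38)
(p₂, q₂) = (-2.76, 1.38) − 0.01·(-22.08, 11.04) = (-2.5392, 1.2696)
(p₃, q₃) = (-2.5392, 1.2696) − 0.01·(-20.3136, 10.1568) = (-2.336064, 1.168032)
(p₄, q₄) = (-2.336064, 1.168032) − 0.01·(-18.688512, 9.344256) = (-2.14917888, 1.07458944)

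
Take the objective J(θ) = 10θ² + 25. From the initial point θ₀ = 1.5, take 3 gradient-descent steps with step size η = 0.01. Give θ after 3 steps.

J′(θ) = 20θ
θ₁ = 1.5 − 0.01·30 = 1.2
θ₂ = 1.2 − 0.01·24 = 0.96
θ₃ = 0.96 − 0.01·19.2 = 0.768

0.768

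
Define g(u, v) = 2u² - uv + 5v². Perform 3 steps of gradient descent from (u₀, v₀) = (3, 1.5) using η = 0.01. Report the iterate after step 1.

(2.895, 1.38)

∇g = (4u - v, -u + 10v)
Step 1: at (3, 1.5), ∇g = (10.5, 12) → (3, 1.5) − 0.01·(10.5, 12) = (2.895, 1.38)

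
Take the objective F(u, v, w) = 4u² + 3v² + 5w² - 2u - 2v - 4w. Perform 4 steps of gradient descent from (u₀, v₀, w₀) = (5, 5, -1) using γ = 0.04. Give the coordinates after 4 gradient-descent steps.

∇F = (8u - 2, 6v - 2, 10w - 4)
(u₁, v₁, w₁) = (5, 5, -1) − 0.04·(38, 28, -14) = (3.48, 3.88, -0.44)
(u₂, v₂, w₂) = (3.48, 3.88, -0.44) − 0.04·(25.84, 21.28, -8.4) = (2.4464, 3.0288, -0.104)
(u₃, v₃, w₃) = (2.4464, 3.0288, -0.104) − 0.04·(17.5712, 16.1728, -5.04) = (1.743552, 2.381888, 0.0976)
(u₄, v₄, w₄) = (1.743552, 2.381888, 0.0976) − 0.04·(11.948416, 12.291328, -3.024) = (1.26561536, 1.89023488, 0.21856)

(1.26561536, 1.89023488, 0.21856)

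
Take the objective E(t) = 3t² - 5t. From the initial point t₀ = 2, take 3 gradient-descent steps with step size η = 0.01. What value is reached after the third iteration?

1.802348

E′(t) = 6t - 5
t₁ = 2 − 0.01·7 = 1.93
t₂ = 1.93 − 0.01·6.58 = 1.8642
t₃ = 1.8642 − 0.01·6.1852 = 1.802348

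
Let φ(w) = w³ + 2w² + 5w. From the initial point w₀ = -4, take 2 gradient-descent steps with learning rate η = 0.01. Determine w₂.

-4.818107

φ′(w) = 3w² + 4w + 5
Step 1: φ′(-4) = 37; w₁ = -4 − 0.01·37 = -4.37
Step 2: φ′(-4.37) = 44.8107; w₂ = -4.37 − 0.01·44.8107 = -4.818107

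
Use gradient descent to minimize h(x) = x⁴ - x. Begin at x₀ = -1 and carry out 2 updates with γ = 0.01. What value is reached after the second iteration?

h′(x) = 4x³ - 1
Step 1: h′(-1) = -5; x₁ = -1 − 0.01·(-5) = -0.95
Step 2: h′(-0.95) = -4.4295; x₂ = -0.95 − 0.01·(-4.4295) = -0.905705

-0.905705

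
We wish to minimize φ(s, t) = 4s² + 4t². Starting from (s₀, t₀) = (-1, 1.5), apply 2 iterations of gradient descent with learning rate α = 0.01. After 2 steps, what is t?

∇φ = (8s, 8t)
Step 1: at (-1, 1.5), ∇φ = (-8, 12) → (-1, 1.5) − 0.01·(-8, 12) = (-0.92, 1.38)
Step 2: at (-0.92, 1.38), ∇φ = (-7.36, 11.04) → (-0.92, 1.38) − 0.01·(-7.36, 11.04) = (-0.8464, 1.2696)
t = 1.2696

1.2696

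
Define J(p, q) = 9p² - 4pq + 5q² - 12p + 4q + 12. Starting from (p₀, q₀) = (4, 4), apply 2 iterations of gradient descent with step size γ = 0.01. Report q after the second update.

∇J = (18p - 4q - 12, -4p + 10q + 4)
Step 1: at (4, 4), ∇J = (44, 28) → (4, 4) − 0.01·(44, 28) = (3.56, 3.72)
Step 2: at (3.56, 3.72), ∇J = (37.2, 26.96) → (3.56, 3.72) − 0.01·(37.2, 26.96) = (3.188, 3.4504)
q = 3.4504

3.4504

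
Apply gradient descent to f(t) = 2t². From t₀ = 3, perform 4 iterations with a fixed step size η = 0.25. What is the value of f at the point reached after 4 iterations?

0

f′(t) = 4t
Step 1: f′(3) = 12; t₁ = 3 − 0.25·12 = 0
Step 2: f′(0) = 0; t₂ = 0 − 0.25·0 = 0
Step 3: f′(0) = 0; t₃ = 0 − 0.25·0 = 0
Step 4: f′(0) = 0; t₄ = 0 − 0.25·0 = 0
f(0) = 0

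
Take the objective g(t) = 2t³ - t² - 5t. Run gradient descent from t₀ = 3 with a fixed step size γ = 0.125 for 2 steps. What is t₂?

g′(t) = 6t² - 2t - 5
Step 1: g′(3) = 43; t₁ = 3 − 0.125·43 = -2.375
Step 2: g′(-2.375) = 33.59375; t₂ = -2.375 − 0.125·33.59375 = -6.57421875

-6.57421875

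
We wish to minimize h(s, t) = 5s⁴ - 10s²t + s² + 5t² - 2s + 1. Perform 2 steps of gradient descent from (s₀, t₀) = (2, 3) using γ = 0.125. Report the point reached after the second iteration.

∇h = (20s³ - 20st + 2s - 2, -10s² + 10t)
(s₁, t₁) = (2, 3) − 0.125·(42, -10) = (-3.25, 4.25)
(s₂, t₂) = (-3.25, 4.25) − 0.125·(-418.8125, -63.125) = (49.1015625, 12.140625)

(49.1015625, 12.140625)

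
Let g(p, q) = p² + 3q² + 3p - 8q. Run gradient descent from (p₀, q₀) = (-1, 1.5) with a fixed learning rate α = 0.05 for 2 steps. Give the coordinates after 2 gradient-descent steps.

(-1.095, 1.415)

∇g = (2p + 3, 6q - 8)
Step 1: at (-1, 1.5), ∇g = (1, 1) → (-1, 1.5) − 0.05·(1, 1) = (-1.05, 1.45)
Step 2: at (-1.05, 1.45), ∇g = (0.9, 0.7) → (-1.05, 1.45) − 0.05·(0.9, 0.7) = (-1.095, 1.415)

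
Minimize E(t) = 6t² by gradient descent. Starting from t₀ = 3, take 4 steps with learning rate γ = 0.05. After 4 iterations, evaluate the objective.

0.03538944

E′(t) = 12t
t₁ = 3 − 0.05·36 = 1.2
t₂ = 1.2 − 0.05·14.4 = 0.48
t₃ = 0.48 − 0.05·5.76 = 0.192
t₄ = 0.192 − 0.05·2.304 = 0.0768
E(0.0768) = 0.03538944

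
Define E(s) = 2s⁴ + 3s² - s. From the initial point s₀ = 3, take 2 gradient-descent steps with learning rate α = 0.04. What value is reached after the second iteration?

E′(s) = 8s³ + 6s - 1
Step 1: E′(3) = 233; s₁ = 3 − 0.04·233 = -6.32
Step 2: E′(-6.32) = -2058.407744; s₂ = -6.32 − 0.04·(-2058.407744) = 76.01630976

76.01630976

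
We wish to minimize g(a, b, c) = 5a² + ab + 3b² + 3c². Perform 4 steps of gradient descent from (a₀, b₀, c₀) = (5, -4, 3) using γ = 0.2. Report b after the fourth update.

∇g = (10a + b, a + 6b, 6c)
(a₁, b₁, c₁) = (5, -4, 3) − 0.2·(46, -19, 18) = (-4.2, -0.2, -0.6)
(a₂, b₂, c₂) = (-4.2, -0.2, -0.6) − 0.2·(-42.2, -5.4, -3.6) = (4.24, 0.88, 0.12)
(a₃, b₃, c₃) = (4.24, 0.88, 0.12) − 0.2·(43.28, 9.52, 0.72) = (-4.416, -1.024, -0.024)
(a₄, b₄, c₄) = (-4.416, -1.024, -0.024) − 0.2·(-45.184, -10.56, -0.144) = (4.6208, 1.088, 0.0048)
b = 1.088

1.088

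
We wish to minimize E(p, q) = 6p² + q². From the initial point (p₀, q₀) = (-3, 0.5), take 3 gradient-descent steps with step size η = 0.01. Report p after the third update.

-2.044416

∇E = (12p, 2q)
Step 1: at (-3, 0.5), ∇E = (-36, 1) → (-3, 0.5) − 0.01·(-36, 1) = (-2.64, 0.49)
Step 2: at (-2.64, 0.49), ∇E = (-31.68, 0.98) → (-2.64, 0.49) − 0.01·(-31.68, 0.98) = (-2.3232, 0.4802)
Step 3: at (-2.3232, 0.4802), ∇E = (-27.8784, 0.9604) → (-2.3232, 0.4802) − 0.01·(-27.8784, 0.9604) = (-2.044416, 0.470596)
p = -2.044416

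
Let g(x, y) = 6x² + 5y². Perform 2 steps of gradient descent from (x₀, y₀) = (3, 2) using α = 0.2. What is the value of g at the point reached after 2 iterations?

227.4464

∇g = (12x, 10y)
(x₁, y₁) = (3, 2) − 0.2·(36, 20) = (-4.2, -2)
(x₂, y₂) = (-4.2, -2) − 0.2·(-50.4, -20) = (5.88, 2)
g(5.88, 2) = 227.4464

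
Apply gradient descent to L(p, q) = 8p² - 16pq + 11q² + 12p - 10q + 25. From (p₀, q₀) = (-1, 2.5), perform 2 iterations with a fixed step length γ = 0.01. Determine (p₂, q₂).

∇L = (16p - 16q + 12, -16p + 22q - 10)
(p₁, q₁) = (-1, 2.5) − 0.01·(-44, 61) = (-0.56, 1.89)
(p₂, q₂) = (-0.56, 1.89) − 0.01·(-27.2, 40.54) = (-0.288, 1.4846)

(-0.288, 1.4846)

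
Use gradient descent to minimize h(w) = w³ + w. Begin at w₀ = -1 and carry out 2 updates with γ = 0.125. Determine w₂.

h′(w) = 3w² + 1
Step 1: h′(-1) = 4; w₁ = -1 − 0.125·4 = -1.5
Step 2: h′(-1.5) = 7.75; w₂ = -1.5 − 0.125·7.75 = -2.46875

-2.46875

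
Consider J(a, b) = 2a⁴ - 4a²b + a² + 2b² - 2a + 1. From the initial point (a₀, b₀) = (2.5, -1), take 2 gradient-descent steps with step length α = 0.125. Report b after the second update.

∇J = (8a³ - 8ab + 2a - 2, -4a² + 4b)
Step 1: at (2.5, -1), ∇J = (148, -29) → (2.5, -1) − 0.125·(148, -29) = (-16, 2.625)
Step 2: at (-16, 2.625), ∇J = (-32466, -1013.5) → (-16, 2.625) − 0.125·(-32466, -1013.5) = (4042.25, 129.3125)
b = 129.3125

129.3125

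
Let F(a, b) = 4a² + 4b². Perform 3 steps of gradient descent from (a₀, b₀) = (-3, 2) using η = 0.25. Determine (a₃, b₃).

(3, -2)

∇F = (8a, 8b)
(a₁, b₁) = (-3, 2) − 0.25·(-24, 16) = (3, -2)
(a₂, b₂) = (3, -2) − 0.25·(24, -16) = (-3, 2)
(a₃, b₃) = (-3, 2) − 0.25·(-24, 16) = (3, -2)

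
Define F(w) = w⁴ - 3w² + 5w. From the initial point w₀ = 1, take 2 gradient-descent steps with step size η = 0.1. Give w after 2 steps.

F′(w) = 4w³ - 6w + 5
Step 1: F′(1) = 3; w₁ = 1 − 0.1·3 = 0.7
Step 2: F′(0.7) = 2.172; w₂ = 0.7 − 0.1·2.172 = 0.4828

0.4828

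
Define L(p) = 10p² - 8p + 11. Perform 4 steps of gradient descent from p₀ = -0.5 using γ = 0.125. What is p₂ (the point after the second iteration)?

L′(p) = 20p - 8
Step 1: L′(-0.5) = -18; p₁ = -0.5 − 0.125·(-18) = 1.75
Step 2: L′(1.75) = 27; p₂ = 1.75 − 0.125·27 = -1.625

-1.625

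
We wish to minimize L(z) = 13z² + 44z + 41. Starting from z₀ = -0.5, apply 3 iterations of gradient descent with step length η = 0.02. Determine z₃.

L′(z) = 26z + 44
z₁ = -0.5 − 0.02·31 = -1.12
z₂ = -1.12 − 0.02·14.88 = -1.4176
z₃ = -1.4176 − 0.02·7.1424 = -1.560448

-1.560448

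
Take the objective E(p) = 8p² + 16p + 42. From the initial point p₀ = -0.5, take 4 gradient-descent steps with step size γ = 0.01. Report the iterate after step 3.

-0.703648

E′(p) = 16p + 16
p₁ = -0.5 − 0.01·8 = -0.58
p₂ = -0.58 − 0.01·6.72 = -0.6472
p₃ = -0.6472 − 0.01·5.6448 = -0.703648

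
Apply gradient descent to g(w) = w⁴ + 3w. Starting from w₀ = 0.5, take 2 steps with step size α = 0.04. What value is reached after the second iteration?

g′(w) = 4w³ + 3
Step 1: g′(0.5) = 3.5; w₁ = 0.5 − 0.04·3.5 = 0.36
Step 2: g′(0.36) = 3.186624; w₂ = 0.36 − 0.04·3.186624 = 0.23253504

0.23253504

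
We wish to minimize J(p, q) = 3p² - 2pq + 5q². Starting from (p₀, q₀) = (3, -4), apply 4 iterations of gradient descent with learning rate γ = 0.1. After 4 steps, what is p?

0.0624

∇J = (6p - 2q, -2p + 10q)
(p₁, q₁) = (3, -4) − 0.1·(26, -46) = (0.4, 0.6)
(p₂, q₂) = (0.4, 0.6) − 0.1·(1.2, 5.2) = (0.28, 0.08)
(p₃, q₃) = (0.28, 0.08) − 0.1·(1.52, 0.24) = (0.128, 0.056)
(p₄, q₄) = (0.128, 0.056) − 0.1·(0.656, 0.304) = (0.0624, 0.0256)
p = 0.0624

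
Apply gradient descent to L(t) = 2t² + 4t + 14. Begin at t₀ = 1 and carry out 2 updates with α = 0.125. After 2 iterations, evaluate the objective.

12.5

L′(t) = 4t + 4
t₁ = 1 − 0.125·8 = 0
t₂ = 0 − 0.125·4 = -0.5
L(-0.5) = 12.5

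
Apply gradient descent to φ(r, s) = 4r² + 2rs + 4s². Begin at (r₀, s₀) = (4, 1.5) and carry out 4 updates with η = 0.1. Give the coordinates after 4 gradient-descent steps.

(0.032, -0.032)

∇φ = (8r + 2s, 2r + 8s)
Step 1: at (4, 1.5), ∇φ = (35, 20) → (4, 1.5) − 0.1·(35, 20) = (0.5, -0.5)
Step 2: at (0.5, -0.5), ∇φ = (3, -3) → (0.5, -0.5) − 0.1·(3, -3) = (0.2, -0.2)
Step 3: at (0.2, -0.2), ∇φ = (1.2, -1.2) → (0.2, -0.2) − 0.1·(1.2, -1.2) = (0.08, -0.08)
Step 4: at (0.08, -0.08), ∇φ = (0.48, -0.48) → (0.08, -0.08) − 0.1·(0.48, -0.48) = (0.032, -0.032)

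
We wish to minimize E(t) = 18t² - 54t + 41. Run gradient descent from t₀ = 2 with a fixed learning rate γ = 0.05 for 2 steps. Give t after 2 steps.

E′(t) = 36t - 54
t₁ = 2 − 0.05·18 = 1.1
t₂ = 1.1 − 0.05·(-14.4) = 1.82

1.82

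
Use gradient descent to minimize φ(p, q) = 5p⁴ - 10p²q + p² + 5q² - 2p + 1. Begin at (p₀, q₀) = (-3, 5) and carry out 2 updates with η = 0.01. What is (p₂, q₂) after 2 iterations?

∇φ = (20p³ - 20pq + 2p - 2, -10p² + 10q)
Step 1: at (-3, 5), ∇φ = (-248, -40) → (-3, 5) − 0.01·(-248, -40) = (-0.52, 5.4)
Step 2: at (-0.52, 5.4), ∇φ = (50.30784, 51.296) → (-0.52, 5.4) − 0.01·(50.30784, 51.296) = (-1.0230784, 4.88704)

(-1.0230784, 4.88704)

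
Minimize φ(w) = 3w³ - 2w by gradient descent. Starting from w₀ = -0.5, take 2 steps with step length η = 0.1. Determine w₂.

-0.5730625

φ′(w) = 9w² - 2
Step 1: φ′(-0.5) = 0.25; w₁ = -0.5 − 0.1·0.25 = -0.525
Step 2: φ′(-0.525) = 0.480625; w₂ = -0.525 − 0.1·0.480625 = -0.5730625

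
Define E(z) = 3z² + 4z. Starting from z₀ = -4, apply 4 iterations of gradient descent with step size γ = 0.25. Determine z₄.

E′(z) = 6z + 4
Step 1: E′(-4) = -20; z₁ = -4 − 0.25·(-20) = 1
Step 2: E′(1) = 10; z₂ = 1 − 0.25·10 = -1.5
Step 3: E′(-1.5) = -5; z₃ = -1.5 − 0.25·(-5) = -0.25
Step 4: E′(-0.25) = 2.5; z₄ = -0.25 − 0.25·2.5 = -0.875

-0.875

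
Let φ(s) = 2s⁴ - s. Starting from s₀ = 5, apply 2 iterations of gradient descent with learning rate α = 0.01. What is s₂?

φ′(s) = 8s³ - 1
Step 1: φ′(5) = 999; s₁ = 5 − 0.01·999 = -4.99
Step 2: φ′(-4.99) = -995.011992; s₂ = -4.99 − 0.01·(-995.011992) = 4.96011992

4.96011992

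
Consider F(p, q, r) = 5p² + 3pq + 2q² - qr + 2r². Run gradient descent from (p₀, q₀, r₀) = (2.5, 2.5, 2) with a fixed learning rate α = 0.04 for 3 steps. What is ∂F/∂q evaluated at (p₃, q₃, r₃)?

∇F = (10p + 3q, 3p + 4q - r, -q + 4r)
Step 1: at (2.5, 2.5, 2), ∇F = (32.5, 15.5, 5.5) → (2.5, 2.5, 2) − 0.04·(32.5, 15.5, 5.5) = (1.2, 1.88, 1.78)
Step 2: at (1.2, 1.88, 1.78), ∇F = (17.64, 9.34, 5.24) → (1.2, 1.88, 1.78) − 0.04·(17.64, 9.34, 5.24) = (0.4944, 1.5064, 1.5704)
Step 3: at (0.4944, 1.5064, 1.5704), ∇F = (9.4632, 5.9384, 4.7752) → (0.4944, 1.5064, 1.5704) − 0.04·(9.4632, 5.9384, 4.7752) = (0.115872, 1.268864, 1.379392)
∂F/∂q at (0.115872, 1.268864, 1.379392) = 4.04368

4.04368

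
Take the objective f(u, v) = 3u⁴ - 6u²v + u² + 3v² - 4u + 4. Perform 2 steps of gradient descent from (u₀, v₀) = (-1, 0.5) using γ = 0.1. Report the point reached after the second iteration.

(0.7424, 0.344)

∇f = (12u³ - 12uv + 2u - 4, -6u² + 6v)
(u₁, v₁) = (-1, 0.5) − 0.1·(-12, -3) = (0.2, 0.8)
(u₂, v₂) = (0.2, 0.8) − 0.1·(-5.424, 4.56) = (0.7424, 0.344)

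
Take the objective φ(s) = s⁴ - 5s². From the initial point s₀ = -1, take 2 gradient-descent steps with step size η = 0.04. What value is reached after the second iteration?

φ′(s) = 4s³ - 10s
Step 1: φ′(-1) = 6; s₁ = -1 − 0.04·6 = -1.24
Step 2: φ′(-1.24) = 4.773504; s₂ = -1.24 − 0.04·4.773504 = -1.43094016

-1.43094016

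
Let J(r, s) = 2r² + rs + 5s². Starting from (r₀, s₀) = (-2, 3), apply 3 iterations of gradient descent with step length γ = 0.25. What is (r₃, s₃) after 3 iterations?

(-1.546875, -9.53125)

∇J = (4r + s, r + 10s)
(r₁, s₁) = (-2, 3) − 0.25·(-5, 28) = (-0.75, -4)
(r₂, s₂) = (-0.75, -4) − 0.25·(-7, -40.75) = (1, 6.1875)
(r₃, s₃) = (1, 6.1875) − 0.25·(10.1875, 62.875) = (-1.546875, -9.53125)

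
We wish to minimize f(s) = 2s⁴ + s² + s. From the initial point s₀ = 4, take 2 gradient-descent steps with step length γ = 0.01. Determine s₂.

-1.05407512

f′(s) = 8s³ + 2s + 1
Step 1: f′(4) = 521; s₁ = 4 − 0.01·521 = -1.21
Step 2: f′(-1.21) = -15.592488; s₂ = -1.21 − 0.01·(-15.592488) = -1.05407512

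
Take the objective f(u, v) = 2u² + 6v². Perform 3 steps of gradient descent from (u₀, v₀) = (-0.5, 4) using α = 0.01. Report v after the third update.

∇f = (4u, 12v)
(u₁, v₁) = (-0.5, 4) − 0.01·(-2, 48) = (-0.48, 3.52)
(u₂, v₂) = (-0.48, 3.52) − 0.01·(-1.92, 42.24) = (-0.4608, 3.0976)
(u₃, v₃) = (-0.4608, 3.0976) − 0.01·(-1.8432, 37.1712) = (-0.442368, 2.725888)
v = 2.725888

2.725888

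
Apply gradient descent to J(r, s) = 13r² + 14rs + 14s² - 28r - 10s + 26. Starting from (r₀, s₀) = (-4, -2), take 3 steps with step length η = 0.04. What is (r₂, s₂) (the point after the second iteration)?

(-0.5888, -1.2896)

∇J = (26r + 14s - 28, 14r + 28s - 10)
Step 1: at (-4, -2), ∇J = (-160, -122) → (-4, -2) − 0.04·(-160, -122) = (2.4, 2.88)
Step 2: at (2.4, 2.88), ∇J = (74.72, 104.24) → (2.4, 2.88) − 0.04·(74.72, 104.24) = (-0.5888, -1.2896)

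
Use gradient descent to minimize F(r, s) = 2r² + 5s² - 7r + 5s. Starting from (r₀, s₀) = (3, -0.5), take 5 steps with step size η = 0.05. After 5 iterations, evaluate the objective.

∇F = (4r - 7, 10s + 5)
(r₁, s₁) = (3, -0.5) − 0.05·(5, 0) = (2.75, -0.5)
(r₂, s₂) = (2.75, -0.5) − 0.05·(4, 0) = (2.55, -0.5)
(r₃, s₃) = (2.55, -0.5) − 0.05·(3.2, 0) = (2.39, -0.5)
(r₄, s₄) = (2.39, -0.5) − 0.05·(2.56, 0) = (2.262, -0.5)
(r₅, s₅) = (2.262, -0.5) − 0.05·(2.048, 0) = (2.1596, -0.5)
F(2.1596, -0.5) = -7.03945568

-7.03945568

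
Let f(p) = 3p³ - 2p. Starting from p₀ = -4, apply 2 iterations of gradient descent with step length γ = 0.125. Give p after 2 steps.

-553.6953125

f′(p) = 9p² - 2
p₁ = -4 − 0.125·142 = -21.75
p₂ = -21.75 − 0.125·4255.5625 = -553.6953125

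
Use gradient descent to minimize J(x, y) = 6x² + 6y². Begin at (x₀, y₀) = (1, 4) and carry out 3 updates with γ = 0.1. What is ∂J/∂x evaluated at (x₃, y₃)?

-0.096

∇J = (12x, 12y)
Step 1: at (1, 4), ∇J = (12, 48) → (1, 4) − 0.1·(12, 48) = (-0.2, -0.8)
Step 2: at (-0.2, -0.8), ∇J = (-2.4, -9.6) → (-0.2, -0.8) − 0.1·(-2.4, -9.6) = (0.04, 0.16)
Step 3: at (0.04, 0.16), ∇J = (0.48, 1.92) → (0.04, 0.16) − 0.1·(0.48, 1.92) = (-0.008, -0.032)
∂J/∂x at (-0.008, -0.032) = -0.096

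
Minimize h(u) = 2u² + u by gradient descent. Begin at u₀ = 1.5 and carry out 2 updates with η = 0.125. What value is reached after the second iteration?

0.1875

h′(u) = 4u + 1
Step 1: h′(1.5) = 7; u₁ = 1.5 − 0.125·7 = 0.625
Step 2: h′(0.625) = 3.5; u₂ = 0.625 − 0.125·3.5 = 0.1875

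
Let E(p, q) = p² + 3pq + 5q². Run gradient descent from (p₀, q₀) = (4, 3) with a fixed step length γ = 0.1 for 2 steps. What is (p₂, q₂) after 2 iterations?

(2.2, -0.69)

∇E = (2p + 3q, 3p + 10q)
(p₁, q₁) = (4, 3) − 0.1·(17, 42) = (2.3, -1.2)
(p₂, q₂) = (2.3, -1.2) − 0.1·(1, -5.1) = (2.2, -0.69)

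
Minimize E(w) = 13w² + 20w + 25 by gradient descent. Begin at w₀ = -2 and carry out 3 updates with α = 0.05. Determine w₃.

-0.736

E′(w) = 26w + 20
w₁ = -2 − 0.05·(-32) = -0.4
w₂ = -0.4 − 0.05·9.6 = -0.88
w₃ = -0.88 − 0.05·(-2.88) = -0.736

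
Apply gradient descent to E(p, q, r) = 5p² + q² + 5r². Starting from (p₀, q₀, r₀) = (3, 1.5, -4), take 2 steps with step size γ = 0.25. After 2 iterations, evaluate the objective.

∇E = (10p, 2q, 10r)
Step 1: at (3, 1.5, -4), ∇E = (30, 3, -40) → (3, 1.5, -4) − 0.25·(30, 3, -40) = (-4.5, 0.75, 6)
Step 2: at (-4.5, 0.75, 6), ∇E = (-45, 1.5, 60) → (-4.5, 0.75, 6) − 0.25·(-45, 1.5, 60) = (6.75, 0.375, -9)
E(6.75, 0.375, -9) = 632.953125

632.953125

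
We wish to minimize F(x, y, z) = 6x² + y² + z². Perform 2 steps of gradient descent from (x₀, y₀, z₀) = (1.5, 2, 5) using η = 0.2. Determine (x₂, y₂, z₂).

(2.94, 0.72, 1.8)

∇F = (12x, 2y, 2z)
Step 1: at (1.5, 2, 5), ∇F = (18, 4, 10) → (1.5, 2, 5) − 0.2·(18, 4, 10) = (-2.1, 1.2, 3)
Step 2: at (-2.1, 1.2, 3), ∇F = (-25.2, 2.4, 6) → (-2.1, 1.2, 3) − 0.2·(-25.2, 2.4, 6) = (2.94, 0.72, 1.8)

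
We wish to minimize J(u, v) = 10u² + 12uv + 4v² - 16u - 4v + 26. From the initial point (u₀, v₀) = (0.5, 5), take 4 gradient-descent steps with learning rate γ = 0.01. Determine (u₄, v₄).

(-0.8716288, 3.81024896)

∇J = (20u + 12v - 16, 12u + 8v - 4)
(u₁, v₁) = (0.5, 5) − 0.01·(54, 42) = (-0.04, 4.58)
(u₂, v₂) = (-0.04, 4.58) − 0.01·(38.16, 32.16) = (-0.4216, 4.2584)
(u₃, v₃) = (-0.4216, 4.2584) − 0.01·(26.6688, 25.008) = (-0.688288, 4.00832)
(u₄, v₄) = (-0.688288, 4.00832) − 0.01·(18.33408, 19.807104) = (-0.8716288, 3.81024896)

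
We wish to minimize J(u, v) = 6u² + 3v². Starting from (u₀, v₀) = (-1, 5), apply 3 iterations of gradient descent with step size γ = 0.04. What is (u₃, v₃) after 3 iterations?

(-0.140608, 2.19488)

∇J = (12u, 6v)
Step 1: at (-1, 5), ∇J = (-12, 30) → (-1, 5) − 0.04·(-12, 30) = (-0.52, 3.8)
Step 2: at (-0.52, 3.8), ∇J = (-6.24, 22.8) → (-0.52, 3.8) − 0.04·(-6.24, 22.8) = (-0.2704, 2.888)
Step 3: at (-0.2704, 2.888), ∇J = (-3.2448, 17.328) → (-0.2704, 2.888) − 0.04·(-3.2448, 17.328) = (-0.140608, 2.19488)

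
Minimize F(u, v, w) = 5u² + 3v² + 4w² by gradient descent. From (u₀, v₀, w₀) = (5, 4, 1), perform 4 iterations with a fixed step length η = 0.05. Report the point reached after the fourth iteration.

∇F = (10u, 6v, 8w)
(u₁, v₁, w₁) = (5, 4, 1) − 0.05·(50, 24, 8) = (2.5, 2.8, 0.6)
(u₂, v₂, w₂) = (2.5, 2.8, 0.6) − 0.05·(25, 16.8, 4.8) = (1.25, 1.96, 0.36)
(u₃, v₃, w₃) = (1.25, 1.96, 0.36) − 0.05·(12.5, 11.76, 2.88) = (0.625, 1.372, 0.216)
(u₄, v₄, w₄) = (0.625, 1.372, 0.216) − 0.05·(6.25, 8.232, 1.728) = (0.3125, 0.9604, 0.1296)

(0.3125, 0.9604, 0.1296)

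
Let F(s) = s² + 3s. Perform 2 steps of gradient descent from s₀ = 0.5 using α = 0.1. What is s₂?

-0.22

F′(s) = 2s + 3
Step 1: F′(0.5) = 4; s₁ = 0.5 − 0.1·4 = 0.1
Step 2: F′(0.1) = 3.2; s₂ = 0.1 − 0.1·3.2 = -0.22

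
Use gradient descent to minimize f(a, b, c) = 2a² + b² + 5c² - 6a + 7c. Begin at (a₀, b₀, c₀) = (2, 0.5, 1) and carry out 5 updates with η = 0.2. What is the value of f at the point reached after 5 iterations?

∇f = (4a - 6, 2b, 10c + 7)
Step 1: at (2, 0.5, 1), ∇f = (2, 1, 17) → (2, 0.5, 1) − 0.2·(2, 1, 17) = (1.6, 0.3, -2.4)
Step 2: at (1.6, 0.3, -2.4), ∇f = (0.4, 0.6, -17) → (1.6, 0.3, -2.4) − 0.2·(0.4, 0.6, -17) = (1.52, 0.18, 1)
Step 3: at (1.52, 0.18, 1), ∇f = (0.08, 0.36, 17) → (1.52, 0.18, 1) − 0.2·(0.08, 0.36, 17) = (1.504, 0.108, -2.4)
Step 4: at (1.504, 0.108, -2.4), ∇f = (0.016, 0.216, -17) → (1.504, 0.108, -2.4) − 0.2·(0.016, 0.216, -17) = (1.5008, 0.0648, 1)
Step 5: at (1.5008, 0.0648, 1), ∇f = (0.0032, 0.1296, 17) → (1.5008, 0.0648, 1) − 0.2·(0.0032, 0.1296, 17) = (1.50016, 0.03888, -2.4)
f(1.50016, 0.03888, -2.4) = 7.5015117056

7.5015117056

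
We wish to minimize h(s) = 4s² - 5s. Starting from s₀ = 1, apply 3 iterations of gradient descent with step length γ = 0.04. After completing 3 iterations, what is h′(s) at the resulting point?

h′(s) = 8s - 5
Step 1: h′(1) = 3; s₁ = 1 − 0.04·3 = 0.88
Step 2: h′(0.88) = 2.04; s₂ = 0.88 − 0.04·2.04 = 0.7984
Step 3: h′(0.7984) = 1.3872; s₃ = 0.7984 − 0.04·1.3872 = 0.742912
h′(s) at (0.742912) = 0.943296

0.943296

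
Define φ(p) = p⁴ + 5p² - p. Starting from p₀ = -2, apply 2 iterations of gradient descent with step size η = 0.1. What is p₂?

φ′(p) = 4p³ + 10p - 1
Step 1: φ′(-2) = -53; p₁ = -2 − 0.1·(-53) = 3.3
Step 2: φ′(3.3) = 175.748; p₂ = 3.3 − 0.1·175.748 = -14.2748

-14.2748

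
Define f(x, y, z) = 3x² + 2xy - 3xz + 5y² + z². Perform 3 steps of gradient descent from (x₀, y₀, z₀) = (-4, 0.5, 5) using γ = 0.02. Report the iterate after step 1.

∇f = (6x + 2y - 3z, 2x + 10y, -3x + 2z)
Step 1: at (-4, 0.5, 5), ∇f = (-38, -3, 22) → (-4, 0.5, 5) − 0.02·(-38, -3, 22) = (-3.24, 0.56, 4.56)

(-3.24, 0.56, 4.56)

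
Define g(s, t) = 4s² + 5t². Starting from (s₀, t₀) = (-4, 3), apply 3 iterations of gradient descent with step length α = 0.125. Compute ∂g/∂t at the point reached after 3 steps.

-0.46875

∇g = (8s, 10t)
Step 1: at (-4, 3), ∇g = (-32, 30) → (-4, 3) − 0.125·(-32, 30) = (0, -0.75)
Step 2: at (0, -0.75), ∇g = (0, -7.5) → (0, -0.75) − 0.125·(0, -7.5) = (0, 0.1875)
Step 3: at (0, 0.1875), ∇g = (0, 1.875) → (0, 0.1875) − 0.125·(0, 1.875) = (0, -0.046875)
∂g/∂t at (0, -0.046875) = -0.46875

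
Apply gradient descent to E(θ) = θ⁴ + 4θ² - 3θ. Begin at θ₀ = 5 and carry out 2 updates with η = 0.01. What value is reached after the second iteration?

E′(θ) = 4θ³ + 8θ - 3
Step 1: E′(5) = 537; θ₁ = 5 − 0.01·537 = -0.37
Step 2: E′(-0.37) = -6.162612; θ₂ = -0.37 − 0.01·(-6.162612) = -0.30837388

-0.30837388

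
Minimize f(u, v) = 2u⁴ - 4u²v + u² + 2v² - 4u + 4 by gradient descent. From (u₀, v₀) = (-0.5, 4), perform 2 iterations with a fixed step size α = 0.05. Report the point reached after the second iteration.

∇f = (8u³ - 8uv + 2u - 4, -4u² + 4v)
(u₁, v₁) = (-0.5, 4) − 0.05·(10, 15) = (-1, 3.25)
(u₂, v₂) = (-1, 3.25) − 0.05·(12, 9) = (-1.6, 2.8)

(-1.6, 2.8)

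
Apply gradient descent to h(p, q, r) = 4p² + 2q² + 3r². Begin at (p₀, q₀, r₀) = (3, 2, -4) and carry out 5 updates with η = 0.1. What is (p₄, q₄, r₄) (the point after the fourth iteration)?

(0.0048, 0.2592, -0.1024)

∇h = (8p, 4q, 6r)
Step 1: at (3, 2, -4), ∇h = (24, 8, -24) → (3, 2, -4) − 0.1·(24, 8, -24) = (0.6, 1.2, -1.6)
Step 2: at (0.6, 1.2, -1.6), ∇h = (4.8, 4.8, -9.6) → (0.6, 1.2, -1.6) − 0.1·(4.8, 4.8, -9.6) = (0.12, 0.72, -0.64)
Step 3: at (0.12, 0.72, -0.64), ∇h = (0.96, 2.88, -3.84) → (0.12, 0.72, -0.64) − 0.1·(0.96, 2.88, -3.84) = (0.024, 0.432, -0.256)
Step 4: at (0.024, 0.432, -0.256), ∇h = (0.192, 1.728, -1.536) → (0.024, 0.432, -0.256) − 0.1·(0.192, 1.728, -1.536) = (0.0048, 0.2592, -0.1024)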